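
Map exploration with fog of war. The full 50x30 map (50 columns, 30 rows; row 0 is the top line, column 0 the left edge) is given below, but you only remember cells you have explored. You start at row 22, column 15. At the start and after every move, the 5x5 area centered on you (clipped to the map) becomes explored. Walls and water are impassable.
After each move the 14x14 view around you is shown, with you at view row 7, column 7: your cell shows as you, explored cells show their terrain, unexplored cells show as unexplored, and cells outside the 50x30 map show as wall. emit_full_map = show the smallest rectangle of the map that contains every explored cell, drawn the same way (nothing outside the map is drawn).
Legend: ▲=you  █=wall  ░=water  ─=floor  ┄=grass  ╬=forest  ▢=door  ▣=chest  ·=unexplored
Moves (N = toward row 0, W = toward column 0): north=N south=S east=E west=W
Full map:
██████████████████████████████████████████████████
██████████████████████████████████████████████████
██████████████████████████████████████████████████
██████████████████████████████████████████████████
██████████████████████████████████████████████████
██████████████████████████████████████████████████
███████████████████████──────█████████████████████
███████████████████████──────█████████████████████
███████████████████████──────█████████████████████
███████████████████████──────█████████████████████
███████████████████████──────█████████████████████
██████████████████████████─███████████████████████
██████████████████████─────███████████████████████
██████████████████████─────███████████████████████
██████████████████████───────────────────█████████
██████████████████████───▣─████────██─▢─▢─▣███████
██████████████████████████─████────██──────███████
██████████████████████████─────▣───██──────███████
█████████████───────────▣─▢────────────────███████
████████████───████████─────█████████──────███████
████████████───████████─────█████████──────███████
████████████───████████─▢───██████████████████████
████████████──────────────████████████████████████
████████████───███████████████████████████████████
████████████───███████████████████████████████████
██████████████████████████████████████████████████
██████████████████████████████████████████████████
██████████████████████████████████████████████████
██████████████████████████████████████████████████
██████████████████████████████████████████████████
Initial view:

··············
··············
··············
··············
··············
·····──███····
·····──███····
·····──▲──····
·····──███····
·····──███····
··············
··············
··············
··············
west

··············
··············
··············
··············
··············
·····───███···
·····───███···
·····──▲───···
·····───███···
·····───███···
··············
··············
··············
··············

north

··············
··············
··············
··············
··············
·····───██····
·····───███···
·····──▲███···
·····──────···
·····───███···
·····───███···
··············
··············
··············

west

··············
··············
··············
··············
··············
·····█───██···
·····█───███··
·····█─▲─███··
·····█──────··
·····█───███··
······───███··
··············
··············
··············

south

··············
··············
··············
··············
·····█───██···
·····█───███··
·····█───███··
·····█─▲────··
·····█───███··
·····█───███··
··············
··············
··············
··············

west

··············
··············
··············
··············
······█───██··
·····██───███·
·····██───███·
·····██▲─────·
·····██───███·
·····██───███·
··············
··············
··············
··············

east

··············
··············
··············
··············
·····█───██···
····██───███··
····██───███··
····██─▲────··
····██───███··
····██───███··
··············
··············
··············
··············

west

··············
··············
··············
··············
······█───██··
·····██───███·
·····██───███·
·····██▲─────·
·····██───███·
·····██───███·
··············
··············
··············
··············

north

··············
··············
··············
··············
··············
·····██───██··
·····██───███·
·····██▲──███·
·····██──────·
·····██───███·
·····██───███·
··············
··············
··············

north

··············
··············
··············
··············
··············
·····███──····
·····██───██··
·····██▲──███·
·····██───███·
·····██──────·
·····██───███·
·····██───███·
··············
··············

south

··············
··············
··············
··············
·····███──····
·····██───██··
·····██───███·
·····██▲──███·
·····██──────·
·····██───███·
·····██───███·
··············
··············
··············

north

··············
··············
··············
··············
··············
·····███──····
·····██───██··
·····██▲──███·
·····██───███·
·····██──────·
·····██───███·
·····██───███·
··············
··············

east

··············
··············
··············
··············
··············
····███───····
····██───██···
····██─▲─███··
····██───███··
····██──────··
····██───███··
····██───███··
··············
··············

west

··············
··············
··············
··············
··············
·····███───···
·····██───██··
·····██▲──███·
·····██───███·
·····██──────·
·····██───███·
·····██───███·
··············
··············

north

··············
··············
··············
··············
··············
·····█████····
·····███───···
·····██▲──██··
·····██───███·
·····██───███·
·····██──────·
·····██───███·
·····██───███·
··············

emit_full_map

█████···
███───··
██▲──██·
██───███
██───███
██──────
██───███
██───███

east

··············
··············
··············
··············
··············
····██████····
····███───····
····██─▲─██···
····██───███··
····██───███··
····██──────··
····██───███··
····██───███··
··············

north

··············
··············
··············
··············
··············
·····█████····
····██████····
····███▲──····
····██───██···
····██───███··
····██───███··
····██──────··
····██───███··
····██───███··

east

··············
··············
··············
··············
··············
····██████····
···███████····
···███─▲──····
···██───██····
···██───███···
···██───███···
···██──────···
···██───███···
···██───███···

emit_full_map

·██████·
███████·
███─▲──·
██───██·
██───███
██───███
██──────
██───███
██───███


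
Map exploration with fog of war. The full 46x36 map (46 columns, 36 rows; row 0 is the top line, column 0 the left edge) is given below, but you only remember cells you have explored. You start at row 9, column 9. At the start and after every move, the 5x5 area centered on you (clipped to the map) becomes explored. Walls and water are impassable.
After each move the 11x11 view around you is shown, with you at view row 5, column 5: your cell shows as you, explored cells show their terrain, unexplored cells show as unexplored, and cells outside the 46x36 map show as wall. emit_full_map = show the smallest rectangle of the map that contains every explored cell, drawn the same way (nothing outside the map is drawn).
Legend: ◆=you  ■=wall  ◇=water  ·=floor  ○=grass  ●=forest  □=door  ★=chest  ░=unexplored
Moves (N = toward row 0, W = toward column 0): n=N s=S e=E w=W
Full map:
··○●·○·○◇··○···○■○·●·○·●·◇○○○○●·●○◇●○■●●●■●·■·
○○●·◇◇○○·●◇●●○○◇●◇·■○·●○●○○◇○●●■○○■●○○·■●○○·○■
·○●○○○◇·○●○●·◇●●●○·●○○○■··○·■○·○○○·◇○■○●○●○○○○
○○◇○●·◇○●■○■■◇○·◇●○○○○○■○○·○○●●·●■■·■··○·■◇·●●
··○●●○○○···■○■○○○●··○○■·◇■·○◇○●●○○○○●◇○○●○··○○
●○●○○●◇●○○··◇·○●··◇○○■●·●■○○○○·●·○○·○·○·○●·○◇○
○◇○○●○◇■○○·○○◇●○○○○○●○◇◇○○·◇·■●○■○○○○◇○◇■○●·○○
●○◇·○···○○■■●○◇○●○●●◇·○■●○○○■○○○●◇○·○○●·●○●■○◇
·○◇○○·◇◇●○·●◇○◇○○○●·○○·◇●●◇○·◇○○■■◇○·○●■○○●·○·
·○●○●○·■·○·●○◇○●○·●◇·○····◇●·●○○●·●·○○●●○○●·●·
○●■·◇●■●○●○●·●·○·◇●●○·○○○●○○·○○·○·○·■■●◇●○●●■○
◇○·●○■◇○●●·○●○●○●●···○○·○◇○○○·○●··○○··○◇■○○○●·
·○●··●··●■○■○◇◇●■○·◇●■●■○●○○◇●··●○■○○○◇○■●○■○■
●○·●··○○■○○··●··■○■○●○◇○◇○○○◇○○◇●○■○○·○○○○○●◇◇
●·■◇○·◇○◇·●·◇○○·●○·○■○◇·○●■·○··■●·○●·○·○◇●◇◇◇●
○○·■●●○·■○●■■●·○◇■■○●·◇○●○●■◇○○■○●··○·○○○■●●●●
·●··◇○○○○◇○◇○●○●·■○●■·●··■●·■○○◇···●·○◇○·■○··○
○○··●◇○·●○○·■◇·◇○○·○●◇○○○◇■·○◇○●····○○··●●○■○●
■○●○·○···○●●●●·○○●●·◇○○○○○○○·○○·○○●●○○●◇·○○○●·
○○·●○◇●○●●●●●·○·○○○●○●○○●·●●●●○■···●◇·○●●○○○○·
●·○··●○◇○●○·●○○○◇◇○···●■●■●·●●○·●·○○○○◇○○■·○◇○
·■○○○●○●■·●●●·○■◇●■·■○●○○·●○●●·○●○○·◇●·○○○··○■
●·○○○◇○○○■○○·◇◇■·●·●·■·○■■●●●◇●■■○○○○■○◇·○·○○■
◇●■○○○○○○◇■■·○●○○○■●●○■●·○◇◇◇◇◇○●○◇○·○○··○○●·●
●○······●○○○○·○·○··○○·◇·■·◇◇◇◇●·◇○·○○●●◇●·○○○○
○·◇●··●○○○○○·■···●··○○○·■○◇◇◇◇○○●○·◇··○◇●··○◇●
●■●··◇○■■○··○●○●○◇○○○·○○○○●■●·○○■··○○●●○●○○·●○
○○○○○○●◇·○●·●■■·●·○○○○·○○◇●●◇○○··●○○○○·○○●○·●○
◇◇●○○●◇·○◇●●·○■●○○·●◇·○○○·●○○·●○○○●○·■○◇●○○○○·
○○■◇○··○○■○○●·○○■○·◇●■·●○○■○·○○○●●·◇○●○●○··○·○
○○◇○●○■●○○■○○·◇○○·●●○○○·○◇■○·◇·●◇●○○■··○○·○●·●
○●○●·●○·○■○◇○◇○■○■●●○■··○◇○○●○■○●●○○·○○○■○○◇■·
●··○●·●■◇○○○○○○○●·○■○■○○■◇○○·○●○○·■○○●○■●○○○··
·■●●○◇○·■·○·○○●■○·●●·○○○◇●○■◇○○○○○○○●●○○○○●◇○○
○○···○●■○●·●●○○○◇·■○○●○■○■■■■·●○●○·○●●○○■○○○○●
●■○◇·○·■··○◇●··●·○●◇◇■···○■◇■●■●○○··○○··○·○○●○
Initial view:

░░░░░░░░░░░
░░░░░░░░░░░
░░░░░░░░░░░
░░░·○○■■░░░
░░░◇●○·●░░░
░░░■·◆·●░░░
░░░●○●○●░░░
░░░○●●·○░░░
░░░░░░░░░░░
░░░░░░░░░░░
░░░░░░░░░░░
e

░░░░░░░░░░░
░░░░░░░░░░░
░░░░░░░░░░░
░░·○○■■●░░░
░░◇●○·●◇░░░
░░■·○◆●○░░░
░░●○●○●·░░░
░░○●●·○●░░░
░░░░░░░░░░░
░░░░░░░░░░░
░░░░░░░░░░░

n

░░░░░░░░░░░
░░░░░░░░░░░
░░░░░░░░░░░
░░░○○·○○░░░
░░·○○■■●░░░
░░◇●○◆●◇░░░
░░■·○·●○░░░
░░●○●○●·░░░
░░○●●·○●░░░
░░░░░░░░░░░
░░░░░░░░░░░

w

░░░░░░░░░░░
░░░░░░░░░░░
░░░░░░░░░░░
░░░■○○·○○░░
░░░·○○■■●░░
░░░◇●◆·●◇░░
░░░■·○·●○░░
░░░●○●○●·░░
░░░○●●·○●░░
░░░░░░░░░░░
░░░░░░░░░░░

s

░░░░░░░░░░░
░░░░░░░░░░░
░░░■○○·○○░░
░░░·○○■■●░░
░░░◇●○·●◇░░
░░░■·◆·●○░░
░░░●○●○●·░░
░░░○●●·○●░░
░░░░░░░░░░░
░░░░░░░░░░░
░░░░░░░░░░░

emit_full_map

■○○·○○
·○○■■●
◇●○·●◇
■·◆·●○
●○●○●·
○●●·○●

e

░░░░░░░░░░░
░░░░░░░░░░░
░░■○○·○○░░░
░░·○○■■●░░░
░░◇●○·●◇░░░
░░■·○◆●○░░░
░░●○●○●·░░░
░░○●●·○●░░░
░░░░░░░░░░░
░░░░░░░░░░░
░░░░░░░░░░░

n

░░░░░░░░░░░
░░░░░░░░░░░
░░░░░░░░░░░
░░■○○·○○░░░
░░·○○■■●░░░
░░◇●○◆●◇░░░
░░■·○·●○░░░
░░●○●○●·░░░
░░○●●·○●░░░
░░░░░░░░░░░
░░░░░░░░░░░

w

░░░░░░░░░░░
░░░░░░░░░░░
░░░░░░░░░░░
░░░■○○·○○░░
░░░·○○■■●░░
░░░◇●◆·●◇░░
░░░■·○·●○░░
░░░●○●○●·░░
░░░○●●·○●░░
░░░░░░░░░░░
░░░░░░░░░░░

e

░░░░░░░░░░░
░░░░░░░░░░░
░░░░░░░░░░░
░░■○○·○○░░░
░░·○○■■●░░░
░░◇●○◆●◇░░░
░░■·○·●○░░░
░░●○●○●·░░░
░░○●●·○●░░░
░░░░░░░░░░░
░░░░░░░░░░░


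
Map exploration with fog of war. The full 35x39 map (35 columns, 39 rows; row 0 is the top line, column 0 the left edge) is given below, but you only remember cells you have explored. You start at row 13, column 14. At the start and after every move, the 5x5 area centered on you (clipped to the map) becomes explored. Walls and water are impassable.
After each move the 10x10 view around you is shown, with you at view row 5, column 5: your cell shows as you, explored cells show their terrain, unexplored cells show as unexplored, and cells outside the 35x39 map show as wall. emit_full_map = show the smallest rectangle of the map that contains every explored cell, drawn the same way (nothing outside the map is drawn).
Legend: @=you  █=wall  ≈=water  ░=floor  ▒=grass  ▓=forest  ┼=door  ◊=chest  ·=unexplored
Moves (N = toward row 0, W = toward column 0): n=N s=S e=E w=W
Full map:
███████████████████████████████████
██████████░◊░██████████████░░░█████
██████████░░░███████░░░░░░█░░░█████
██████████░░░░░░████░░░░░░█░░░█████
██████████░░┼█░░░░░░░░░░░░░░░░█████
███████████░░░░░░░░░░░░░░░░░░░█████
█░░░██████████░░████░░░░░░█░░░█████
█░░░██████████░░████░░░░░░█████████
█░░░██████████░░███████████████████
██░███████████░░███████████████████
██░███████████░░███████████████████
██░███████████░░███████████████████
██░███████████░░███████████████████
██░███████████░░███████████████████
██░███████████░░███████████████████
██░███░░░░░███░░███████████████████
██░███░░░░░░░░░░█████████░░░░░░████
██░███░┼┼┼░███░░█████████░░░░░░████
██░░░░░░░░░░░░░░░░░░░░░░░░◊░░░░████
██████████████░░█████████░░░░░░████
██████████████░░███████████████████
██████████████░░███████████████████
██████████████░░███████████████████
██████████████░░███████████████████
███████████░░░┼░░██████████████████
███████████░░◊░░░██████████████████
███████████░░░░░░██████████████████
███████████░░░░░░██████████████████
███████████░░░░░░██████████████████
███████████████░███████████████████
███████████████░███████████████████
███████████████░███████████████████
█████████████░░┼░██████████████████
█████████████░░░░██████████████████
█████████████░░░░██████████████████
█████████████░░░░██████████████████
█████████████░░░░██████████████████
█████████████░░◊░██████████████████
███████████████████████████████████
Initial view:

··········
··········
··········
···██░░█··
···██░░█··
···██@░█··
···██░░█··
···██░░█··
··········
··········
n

··········
··········
··········
···██░░█··
···██░░█··
···██@░█··
···██░░█··
···██░░█··
···██░░█··
··········

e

··········
··········
··········
··██░░██··
··██░░██··
··██░@██··
··██░░██··
··██░░██··
··██░░█···
··········

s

··········
··········
··██░░██··
··██░░██··
··██░░██··
··██░@██··
··██░░██··
··██░░██··
··········
··········

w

··········
··········
···██░░██·
···██░░██·
···██░░██·
···██@░██·
···██░░██·
···██░░██·
··········
··········

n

··········
··········
··········
···██░░██·
···██░░██·
···██@░██·
···██░░██·
···██░░██·
···██░░██·
··········

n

··········
··········
··········
···██░░█··
···██░░██·
···██@░██·
···██░░██·
···██░░██·
···██░░██·
···██░░██·

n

··········
··········
··········
···██░░█··
···██░░█··
···██@░██·
···██░░██·
···██░░██·
···██░░██·
···██░░██·

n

··········
··········
··········
···██░░█··
···██░░█··
···██@░█··
···██░░██·
···██░░██·
···██░░██·
···██░░██·

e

··········
··········
··········
··██░░██··
··██░░██··
··██░@██··
··██░░██··
··██░░██··
··██░░██··
··██░░██··

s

··········
··········
··██░░██··
··██░░██··
··██░░██··
··██░@██··
··██░░██··
··██░░██··
··██░░██··
··██░░██··

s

··········
··██░░██··
··██░░██··
··██░░██··
··██░░██··
··██░@██··
··██░░██··
··██░░██··
··██░░██··
··██░░██··

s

··██░░██··
··██░░██··
··██░░██··
··██░░██··
··██░░██··
··██░@██··
··██░░██··
··██░░██··
··██░░██··
··········

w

···██░░██·
···██░░██·
···██░░██·
···██░░██·
···██░░██·
···██@░██·
···██░░██·
···██░░██·
···██░░██·
··········

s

···██░░██·
···██░░██·
···██░░██·
···██░░██·
···██░░██·
···██@░██·
···██░░██·
···██░░██·
··········
··········

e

··██░░██··
··██░░██··
··██░░██··
··██░░██··
··██░░██··
··██░@██··
··██░░██··
··██░░██··
··········
··········

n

··██░░██··
··██░░██··
··██░░██··
··██░░██··
··██░░██··
··██░@██··
··██░░██··
··██░░██··
··██░░██··
··········

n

··········
··██░░██··
··██░░██··
··██░░██··
··██░░██··
··██░@██··
··██░░██··
··██░░██··
··██░░██··
··██░░██··

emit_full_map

██░░██
██░░██
██░░██
██░░██
██░@██
██░░██
██░░██
██░░██
██░░██


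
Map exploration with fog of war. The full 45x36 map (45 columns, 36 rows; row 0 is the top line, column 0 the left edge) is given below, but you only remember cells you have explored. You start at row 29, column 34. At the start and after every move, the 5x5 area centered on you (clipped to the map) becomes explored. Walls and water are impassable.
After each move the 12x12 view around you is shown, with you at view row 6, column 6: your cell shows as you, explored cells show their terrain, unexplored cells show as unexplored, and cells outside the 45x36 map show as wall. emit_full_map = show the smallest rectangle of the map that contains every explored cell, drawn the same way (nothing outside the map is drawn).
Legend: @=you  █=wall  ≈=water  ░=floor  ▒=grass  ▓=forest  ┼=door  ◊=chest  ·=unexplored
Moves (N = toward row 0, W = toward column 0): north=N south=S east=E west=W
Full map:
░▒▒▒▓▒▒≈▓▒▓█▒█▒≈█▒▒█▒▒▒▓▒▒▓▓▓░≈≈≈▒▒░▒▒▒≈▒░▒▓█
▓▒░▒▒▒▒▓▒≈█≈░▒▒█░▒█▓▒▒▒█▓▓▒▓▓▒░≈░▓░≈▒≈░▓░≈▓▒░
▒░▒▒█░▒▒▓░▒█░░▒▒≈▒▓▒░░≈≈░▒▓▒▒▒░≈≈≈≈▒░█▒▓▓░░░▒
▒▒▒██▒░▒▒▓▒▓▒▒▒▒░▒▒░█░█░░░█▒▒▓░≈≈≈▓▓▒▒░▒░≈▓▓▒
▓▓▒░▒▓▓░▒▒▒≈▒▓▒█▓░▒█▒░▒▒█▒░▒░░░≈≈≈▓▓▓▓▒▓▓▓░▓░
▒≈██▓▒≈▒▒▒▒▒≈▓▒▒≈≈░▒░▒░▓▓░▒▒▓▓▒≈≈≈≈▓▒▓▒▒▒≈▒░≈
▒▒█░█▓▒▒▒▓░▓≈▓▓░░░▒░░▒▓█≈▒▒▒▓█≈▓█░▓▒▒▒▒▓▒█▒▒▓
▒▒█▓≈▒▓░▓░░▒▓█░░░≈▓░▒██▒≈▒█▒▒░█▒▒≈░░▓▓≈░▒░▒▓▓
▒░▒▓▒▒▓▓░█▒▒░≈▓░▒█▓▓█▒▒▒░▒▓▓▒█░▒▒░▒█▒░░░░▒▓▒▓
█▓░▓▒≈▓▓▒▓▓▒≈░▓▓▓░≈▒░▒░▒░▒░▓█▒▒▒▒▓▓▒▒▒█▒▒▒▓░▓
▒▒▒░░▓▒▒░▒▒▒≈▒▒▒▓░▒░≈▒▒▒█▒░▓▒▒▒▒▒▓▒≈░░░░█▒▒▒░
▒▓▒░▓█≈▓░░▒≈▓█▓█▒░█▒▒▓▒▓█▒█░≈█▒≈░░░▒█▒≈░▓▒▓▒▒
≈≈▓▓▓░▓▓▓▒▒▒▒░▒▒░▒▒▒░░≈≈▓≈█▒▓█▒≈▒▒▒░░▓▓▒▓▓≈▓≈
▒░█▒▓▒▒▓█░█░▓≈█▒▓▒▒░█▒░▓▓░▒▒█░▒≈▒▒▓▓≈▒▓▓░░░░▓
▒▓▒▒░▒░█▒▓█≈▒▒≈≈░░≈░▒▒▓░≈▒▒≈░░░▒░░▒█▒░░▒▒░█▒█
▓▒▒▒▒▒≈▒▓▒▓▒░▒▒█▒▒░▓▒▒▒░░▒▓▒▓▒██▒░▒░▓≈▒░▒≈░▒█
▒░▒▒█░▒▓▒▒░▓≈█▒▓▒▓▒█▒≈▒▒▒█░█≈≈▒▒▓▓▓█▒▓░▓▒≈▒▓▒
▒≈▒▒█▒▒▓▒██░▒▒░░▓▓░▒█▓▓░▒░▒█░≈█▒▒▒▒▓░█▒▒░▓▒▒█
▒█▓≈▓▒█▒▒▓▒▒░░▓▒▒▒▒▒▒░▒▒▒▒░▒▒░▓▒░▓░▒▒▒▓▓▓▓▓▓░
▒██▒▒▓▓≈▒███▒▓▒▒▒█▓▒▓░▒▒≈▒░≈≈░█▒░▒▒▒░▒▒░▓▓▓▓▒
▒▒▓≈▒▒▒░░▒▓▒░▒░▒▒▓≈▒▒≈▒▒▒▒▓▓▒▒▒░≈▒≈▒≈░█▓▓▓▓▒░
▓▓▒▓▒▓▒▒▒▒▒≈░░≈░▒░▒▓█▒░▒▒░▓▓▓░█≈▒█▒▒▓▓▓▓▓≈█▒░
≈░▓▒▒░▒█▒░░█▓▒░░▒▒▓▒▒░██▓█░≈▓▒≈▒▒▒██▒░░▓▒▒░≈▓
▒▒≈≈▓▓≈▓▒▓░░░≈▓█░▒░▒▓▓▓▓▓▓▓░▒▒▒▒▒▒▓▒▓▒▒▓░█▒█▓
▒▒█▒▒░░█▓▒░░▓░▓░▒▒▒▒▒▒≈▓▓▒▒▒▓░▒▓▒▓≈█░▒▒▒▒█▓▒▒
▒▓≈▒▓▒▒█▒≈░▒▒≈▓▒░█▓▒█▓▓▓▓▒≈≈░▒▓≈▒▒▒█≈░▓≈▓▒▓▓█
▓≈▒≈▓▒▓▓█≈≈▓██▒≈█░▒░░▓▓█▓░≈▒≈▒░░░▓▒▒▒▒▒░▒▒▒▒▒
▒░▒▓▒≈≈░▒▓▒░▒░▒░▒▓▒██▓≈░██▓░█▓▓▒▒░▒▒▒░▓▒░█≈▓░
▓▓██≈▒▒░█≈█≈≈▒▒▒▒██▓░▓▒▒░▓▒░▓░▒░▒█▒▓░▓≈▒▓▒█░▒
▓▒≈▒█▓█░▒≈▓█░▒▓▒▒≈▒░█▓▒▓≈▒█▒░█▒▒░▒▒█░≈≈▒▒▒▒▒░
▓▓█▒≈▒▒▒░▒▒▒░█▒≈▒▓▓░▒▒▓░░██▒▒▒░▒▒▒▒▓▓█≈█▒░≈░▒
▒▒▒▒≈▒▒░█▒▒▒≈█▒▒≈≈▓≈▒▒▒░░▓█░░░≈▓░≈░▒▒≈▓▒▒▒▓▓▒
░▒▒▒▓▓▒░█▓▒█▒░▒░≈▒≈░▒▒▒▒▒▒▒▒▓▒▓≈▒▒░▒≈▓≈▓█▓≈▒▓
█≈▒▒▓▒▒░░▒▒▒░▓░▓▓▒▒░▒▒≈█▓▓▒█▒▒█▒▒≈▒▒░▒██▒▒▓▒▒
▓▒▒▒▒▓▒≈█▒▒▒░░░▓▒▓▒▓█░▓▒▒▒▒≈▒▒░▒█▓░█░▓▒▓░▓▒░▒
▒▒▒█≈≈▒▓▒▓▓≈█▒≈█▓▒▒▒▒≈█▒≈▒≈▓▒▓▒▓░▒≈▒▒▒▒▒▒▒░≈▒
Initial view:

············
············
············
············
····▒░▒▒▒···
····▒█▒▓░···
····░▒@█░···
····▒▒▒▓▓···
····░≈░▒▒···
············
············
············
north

············
············
············
············
····░▓▒▒▒···
····▒░▒▒▒···
····▒█@▓░···
····░▒▒█░···
····▒▒▒▓▓···
····░≈░▒▒···
············
············

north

············
············
············
············
····▒▒▒█≈···
····░▓▒▒▒···
····▒░@▒▒···
····▒█▒▓░···
····░▒▒█░···
····▒▒▒▓▓···
····░≈░▒▒···
············

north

············
············
············
············
····▒▓≈█░···
····▒▒▒█≈···
····░▓@▒▒···
····▒░▒▒▒···
····▒█▒▓░···
····░▒▒█░···
····▒▒▒▓▓···
····░≈░▒▒···

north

············
············
············
············
····▒▒▓▒▓···
····▒▓≈█░···
····▒▒@█≈···
····░▓▒▒▒···
····▒░▒▒▒···
····▒█▒▓░···
····░▒▒█░···
····▒▒▒▓▓···

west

············
············
············
············
····▒▒▒▓▒▓··
····▓▒▓≈█░··
····≈▒@▒█≈··
····░░▓▒▒▒··
····▒▒░▒▒▒··
·····▒█▒▓░··
·····░▒▒█░··
·····▒▒▒▓▓··

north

············
············
············
············
····▒▒▒██···
····▒▒▒▓▒▓··
····▓▒@≈█░··
····≈▒▒▒█≈··
····░░▓▒▒▒··
····▒▒░▒▒▒··
·····▒█▒▓░··
·····░▒▒█░··

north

············
············
············
············
····≈▒█▒▒···
····▒▒▒██···
····▒▒@▓▒▓··
····▓▒▓≈█░··
····≈▒▒▒█≈··
····░░▓▒▒▒··
····▒▒░▒▒▒··
·····▒█▒▓░··

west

············
············
············
············
····█≈▒█▒▒··
····≈▒▒▒██··
····▒▒@▒▓▒▓·
····▒▓▒▓≈█░·
····▓≈▒▒▒█≈·
·····░░▓▒▒▒·
·····▒▒░▒▒▒·
······▒█▒▓░·

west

············
············
············
············
····░█≈▒█▒▒·
····▒≈▒▒▒██·
····▒▒@▒▒▓▒▓
····░▒▓▒▓≈█░
····▒▓≈▒▒▒█≈
······░░▓▒▒▒
······▒▒░▒▒▒
·······▒█▒▓░

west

············
············
············
············
····▓░█≈▒█▒▒
····▓▒≈▒▒▒██
····▒▒@▒▒▒▓▒
····▓░▒▓▒▓≈█
····░▒▓≈▒▒▒█
·······░░▓▒▒
·······▒▒░▒▒
········▒█▒▓

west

············
············
············
············
····▓▓░█≈▒█▒
····≈▓▒≈▒▒▒█
····░▒@▒▒▒▒▓
····▒▓░▒▓▒▓≈
····≈░▒▓≈▒▒▒
········░░▓▒
········▒▒░▒
·········▒█▒

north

············
············
············
············
····▓▒▒▒░···
····▓▓░█≈▒█▒
····≈▓@≈▒▒▒█
····░▒▒▒▒▒▒▓
····▒▓░▒▓▒▓≈
····≈░▒▓≈▒▒▒
········░░▓▒
········▒▒░▒

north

············
············
············
············
····≈≈░█▒···
····▓▒▒▒░···
····▓▓@█≈▒█▒
····≈▓▒≈▒▒▒█
····░▒▒▒▒▒▒▓
····▒▓░▒▓▒▓≈
····≈░▒▓≈▒▒▒
········░░▓▒

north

············
············
············
············
····▒▒░▓▒···
····≈≈░█▒···
····▓▒@▒░···
····▓▓░█≈▒█▒
····≈▓▒≈▒▒▒█
····░▒▒▒▒▒▒▓
····▒▓░▒▓▒▓≈
····≈░▒▓≈▒▒▒

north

············
············
············
············
····█░≈█▒···
····▒▒░▓▒···
····≈≈@█▒···
····▓▒▒▒░···
····▓▓░█≈▒█▒
····≈▓▒≈▒▒▒█
····░▒▒▒▒▒▒▓
····▒▓░▒▓▒▓≈

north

············
············
············
············
····█≈≈▒▒···
····█░≈█▒···
····▒▒@▓▒···
····≈≈░█▒···
····▓▒▒▒░···
····▓▓░█≈▒█▒
····≈▓▒≈▒▒▒█
····░▒▒▒▒▒▒▓

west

············
············
············
············
····░█≈≈▒▒··
····▒█░≈█▒··
····░▒@░▓▒··
····░≈≈░█▒··
····▓▓▒▒▒░··
·····▓▓░█≈▒█
·····≈▓▒≈▒▒▒
·····░▒▒▒▒▒▒

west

············
············
············
············
····█░█≈≈▒▒·
····░▒█░≈█▒·
····▒░@▒░▓▒·
····▒░≈≈░█▒·
····▒▓▓▒▒▒░·
······▓▓░█≈▒
······≈▓▒≈▒▒
······░▒▒▒▒▒

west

············
············
············
············
····▒█░█≈≈▒▒
····▒░▒█░≈█▒
····▒▒@▒▒░▓▒
····≈▒░≈≈░█▒
····▒▒▓▓▒▒▒░
·······▓▓░█≈
·······≈▓▒≈▒
·······░▒▒▒▒

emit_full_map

▒█░█≈≈▒▒·····
▒░▒█░≈█▒·····
▒▒@▒▒░▓▒·····
≈▒░≈≈░█▒·····
▒▒▓▓▒▒▒░·····
···▓▓░█≈▒█▒▒·
···≈▓▒≈▒▒▒██·
···░▒▒▒▒▒▒▓▒▓
···▒▓░▒▓▒▓≈█░
···≈░▒▓≈▒▒▒█≈
·······░░▓▒▒▒
·······▒▒░▒▒▒
········▒█▒▓░
········░▒▒█░
········▒▒▒▓▓
········░≈░▒▒

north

············
············
············
············
····░▒▓▒▓···
····▒█░█≈≈▒▒
····▒░@█░≈█▒
····▒▒░▒▒░▓▒
····≈▒░≈≈░█▒
····▒▒▓▓▒▒▒░
·······▓▓░█≈
·······≈▓▒≈▒

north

············
············
············
············
····≈▒▒≈░···
····░▒▓▒▓···
····▒█@█≈≈▒▒
····▒░▒█░≈█▒
····▒▒░▒▒░▓▒
····≈▒░≈≈░█▒
····▒▒▓▓▒▒▒░
·······▓▓░█≈

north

············
············
············
············
····▓░▒▒█···
····≈▒▒≈░···
····░▒@▒▓···
····▒█░█≈≈▒▒
····▒░▒█░≈█▒
····▒▒░▒▒░▓▒
····≈▒░≈≈░█▒
····▒▒▓▓▒▒▒░

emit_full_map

▓░▒▒█········
≈▒▒≈░········
░▒@▒▓········
▒█░█≈≈▒▒·····
▒░▒█░≈█▒·····
▒▒░▒▒░▓▒·····
≈▒░≈≈░█▒·····
▒▒▓▓▒▒▒░·····
···▓▓░█≈▒█▒▒·
···≈▓▒≈▒▒▒██·
···░▒▒▒▒▒▒▓▒▓
···▒▓░▒▓▒▓≈█░
···≈░▒▓≈▒▒▒█≈
·······░░▓▒▒▒
·······▒▒░▒▒▒
········▒█▒▓░
········░▒▒█░
········▒▒▒▓▓
········░≈░▒▒
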